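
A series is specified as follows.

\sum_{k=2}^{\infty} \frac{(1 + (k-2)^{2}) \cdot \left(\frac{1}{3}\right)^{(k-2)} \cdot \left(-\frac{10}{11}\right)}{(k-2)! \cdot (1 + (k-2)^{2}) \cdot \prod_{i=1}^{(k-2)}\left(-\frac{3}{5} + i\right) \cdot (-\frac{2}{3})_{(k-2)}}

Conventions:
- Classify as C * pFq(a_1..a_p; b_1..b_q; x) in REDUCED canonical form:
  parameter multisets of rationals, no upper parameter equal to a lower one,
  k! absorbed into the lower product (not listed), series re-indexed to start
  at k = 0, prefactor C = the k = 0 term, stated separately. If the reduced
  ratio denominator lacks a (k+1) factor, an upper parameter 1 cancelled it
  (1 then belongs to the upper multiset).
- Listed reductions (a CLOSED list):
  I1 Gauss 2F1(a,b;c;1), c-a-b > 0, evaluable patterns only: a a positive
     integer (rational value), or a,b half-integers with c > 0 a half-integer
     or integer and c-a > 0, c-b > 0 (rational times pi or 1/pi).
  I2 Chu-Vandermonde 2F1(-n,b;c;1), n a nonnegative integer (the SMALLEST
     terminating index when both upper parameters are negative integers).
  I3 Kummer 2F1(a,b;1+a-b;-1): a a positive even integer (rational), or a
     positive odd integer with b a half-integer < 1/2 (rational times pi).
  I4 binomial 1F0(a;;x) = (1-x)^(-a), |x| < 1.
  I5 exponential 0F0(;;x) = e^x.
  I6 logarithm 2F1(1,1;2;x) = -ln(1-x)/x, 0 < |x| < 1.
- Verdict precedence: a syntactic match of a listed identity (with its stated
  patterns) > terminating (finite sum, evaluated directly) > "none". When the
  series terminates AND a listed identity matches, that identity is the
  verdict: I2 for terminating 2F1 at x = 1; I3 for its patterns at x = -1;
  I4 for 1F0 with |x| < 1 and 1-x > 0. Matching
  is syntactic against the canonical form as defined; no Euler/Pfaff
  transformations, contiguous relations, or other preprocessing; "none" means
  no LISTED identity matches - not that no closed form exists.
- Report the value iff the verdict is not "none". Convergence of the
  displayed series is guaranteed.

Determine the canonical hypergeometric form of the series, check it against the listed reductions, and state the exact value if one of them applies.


Canonical form: C = -\frac{10}{11} times 0F2 with upper {-}, lower {-\frac{2}{3}, \frac{2}{5}}, x = \frac{1}{3}. Verdict: none here - no I1-I6 shape fits x = \frac{1}{3} with lower {-\frac{2}{3}, \frac{2}{5}}.

Key observation: with t_0 = -\frac{10}{11}, the lower running product (prefactor -10/11) is a rising factorial.
Adjacent-term ratio: r(k) = \frac{1}{3} * 1 / [(k-\frac{2}{3}) (k+\frac{2}{5}) (k+1)] - rational; roots negated = parameters, x = \frac{1}{3}, C = -\frac{10}{11}.


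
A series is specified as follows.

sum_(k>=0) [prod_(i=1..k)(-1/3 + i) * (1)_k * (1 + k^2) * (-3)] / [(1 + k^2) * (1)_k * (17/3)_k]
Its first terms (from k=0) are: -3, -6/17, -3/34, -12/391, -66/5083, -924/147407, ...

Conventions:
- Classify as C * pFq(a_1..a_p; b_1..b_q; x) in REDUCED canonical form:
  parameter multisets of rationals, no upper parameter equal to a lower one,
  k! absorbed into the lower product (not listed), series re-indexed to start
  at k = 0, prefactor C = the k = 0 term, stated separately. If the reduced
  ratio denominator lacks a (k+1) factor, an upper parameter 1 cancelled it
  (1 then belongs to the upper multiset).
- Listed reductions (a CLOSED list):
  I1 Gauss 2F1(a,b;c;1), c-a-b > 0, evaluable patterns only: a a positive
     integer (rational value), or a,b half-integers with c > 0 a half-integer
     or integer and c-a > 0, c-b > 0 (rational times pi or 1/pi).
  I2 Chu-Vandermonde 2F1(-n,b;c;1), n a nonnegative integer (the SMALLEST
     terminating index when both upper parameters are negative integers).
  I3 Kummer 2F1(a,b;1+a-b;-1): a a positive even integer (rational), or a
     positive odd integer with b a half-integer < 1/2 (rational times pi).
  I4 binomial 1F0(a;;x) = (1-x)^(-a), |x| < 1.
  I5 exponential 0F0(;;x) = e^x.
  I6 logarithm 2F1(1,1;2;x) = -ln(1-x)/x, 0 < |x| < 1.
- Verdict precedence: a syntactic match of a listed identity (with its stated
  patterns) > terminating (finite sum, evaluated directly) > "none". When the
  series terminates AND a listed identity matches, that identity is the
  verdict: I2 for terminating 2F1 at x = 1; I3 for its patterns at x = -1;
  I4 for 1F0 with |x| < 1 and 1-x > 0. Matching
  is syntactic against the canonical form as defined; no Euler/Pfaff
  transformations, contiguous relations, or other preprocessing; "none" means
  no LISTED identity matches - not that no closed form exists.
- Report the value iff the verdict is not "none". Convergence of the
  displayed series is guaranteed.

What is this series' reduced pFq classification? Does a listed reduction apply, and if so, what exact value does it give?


At argument 1: a 2F1 with upper {2/3, 1}, lower {17/3}, scaled by C = -3. Verdict: this is the Gauss summation I1 (x = 1: the Gamma ratio telescopes since c-a-b = 4 > 0 and a = 1 in Z>0). Its exact value is -7/2.

Structural cue: t_0 being -3, (1)_k (C = -3) is k! itself.
Term ratio: r(k) = 1 * (k+2/3) (k+1) / [(k+17/3) (k+1)] - rational in k, leading ratio 1; with t_0 = -3, classification follows.


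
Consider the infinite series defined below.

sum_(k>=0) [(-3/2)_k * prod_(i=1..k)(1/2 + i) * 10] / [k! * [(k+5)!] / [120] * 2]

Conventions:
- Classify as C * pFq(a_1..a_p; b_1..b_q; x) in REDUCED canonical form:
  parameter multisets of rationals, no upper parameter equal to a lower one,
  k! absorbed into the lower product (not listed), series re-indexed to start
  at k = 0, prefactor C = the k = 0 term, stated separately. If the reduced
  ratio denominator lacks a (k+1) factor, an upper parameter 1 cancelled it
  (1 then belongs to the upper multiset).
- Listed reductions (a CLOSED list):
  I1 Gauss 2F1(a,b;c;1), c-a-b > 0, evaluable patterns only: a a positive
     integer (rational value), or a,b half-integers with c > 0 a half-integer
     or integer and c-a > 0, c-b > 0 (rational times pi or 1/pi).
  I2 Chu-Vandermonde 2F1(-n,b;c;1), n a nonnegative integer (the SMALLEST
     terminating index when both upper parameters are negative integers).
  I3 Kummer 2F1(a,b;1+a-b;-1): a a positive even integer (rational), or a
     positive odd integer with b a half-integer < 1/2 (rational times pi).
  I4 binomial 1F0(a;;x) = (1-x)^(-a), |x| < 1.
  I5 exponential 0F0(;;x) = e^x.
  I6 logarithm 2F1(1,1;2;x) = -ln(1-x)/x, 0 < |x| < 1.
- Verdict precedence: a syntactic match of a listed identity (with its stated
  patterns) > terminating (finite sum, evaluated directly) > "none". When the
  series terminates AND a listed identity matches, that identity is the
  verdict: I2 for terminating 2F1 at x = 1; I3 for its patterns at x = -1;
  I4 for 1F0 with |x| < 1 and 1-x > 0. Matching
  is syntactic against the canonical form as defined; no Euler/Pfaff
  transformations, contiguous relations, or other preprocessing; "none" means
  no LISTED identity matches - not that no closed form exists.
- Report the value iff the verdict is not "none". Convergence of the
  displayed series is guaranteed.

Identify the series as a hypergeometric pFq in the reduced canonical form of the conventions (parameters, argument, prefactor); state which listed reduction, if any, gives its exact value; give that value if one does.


The tell: with t_0 = 5, the denominator's factorial ratio (C = 5) is a lower Pochhammer.
Step ratio: r(k) = 1 * (k-3/2) (k+3/2) / [(k+6) (k+1)] - poly over poly, x = 1 from leading terms; C = 5 at k = 0.

Prefactor 5, argument 1: 2F1 with upper {-3/2, 3/2} over lower {6}. Verdict: the half-integer Gauss pattern (I1) applies (x = 1; upper {-3/2, 3/2} half-integers, c = 6 in the evaluable pattern). Its exact value is (655360/63063) / pi.


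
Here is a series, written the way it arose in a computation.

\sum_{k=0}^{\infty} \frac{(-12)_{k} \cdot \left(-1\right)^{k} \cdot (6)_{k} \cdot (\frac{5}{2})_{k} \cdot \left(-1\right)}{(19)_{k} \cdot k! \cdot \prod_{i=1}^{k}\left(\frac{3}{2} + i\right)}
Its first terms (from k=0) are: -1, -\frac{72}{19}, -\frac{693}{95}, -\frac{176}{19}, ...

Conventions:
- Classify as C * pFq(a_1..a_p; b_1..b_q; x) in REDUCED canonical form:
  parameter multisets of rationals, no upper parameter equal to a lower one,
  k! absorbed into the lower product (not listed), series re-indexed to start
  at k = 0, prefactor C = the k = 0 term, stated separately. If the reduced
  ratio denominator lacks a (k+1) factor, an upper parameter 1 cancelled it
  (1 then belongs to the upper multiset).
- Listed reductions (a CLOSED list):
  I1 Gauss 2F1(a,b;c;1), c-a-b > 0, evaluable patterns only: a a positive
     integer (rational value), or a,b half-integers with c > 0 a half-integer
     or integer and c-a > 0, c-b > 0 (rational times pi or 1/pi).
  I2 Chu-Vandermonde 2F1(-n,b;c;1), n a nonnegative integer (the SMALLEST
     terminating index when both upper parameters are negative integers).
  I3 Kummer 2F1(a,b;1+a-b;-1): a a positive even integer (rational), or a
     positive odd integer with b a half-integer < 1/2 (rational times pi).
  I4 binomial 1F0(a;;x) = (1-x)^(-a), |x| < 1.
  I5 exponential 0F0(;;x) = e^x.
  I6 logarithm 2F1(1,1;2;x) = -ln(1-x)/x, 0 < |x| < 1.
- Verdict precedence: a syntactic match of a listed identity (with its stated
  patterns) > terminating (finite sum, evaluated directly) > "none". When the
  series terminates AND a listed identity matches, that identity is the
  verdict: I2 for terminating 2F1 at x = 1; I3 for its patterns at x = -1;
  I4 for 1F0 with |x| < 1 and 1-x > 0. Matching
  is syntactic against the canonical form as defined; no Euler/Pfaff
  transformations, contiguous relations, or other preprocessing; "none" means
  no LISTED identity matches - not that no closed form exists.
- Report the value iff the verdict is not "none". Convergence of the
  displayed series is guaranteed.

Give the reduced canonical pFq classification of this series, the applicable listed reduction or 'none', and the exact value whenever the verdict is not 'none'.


Prefactor -1, argument -1: 2F1 with upper {-12, 6} over lower {19}. Verdict at x = -1: the Kummer evaluation I3 matches (x = -1; c = 19 equals 1+a-b for upper {-12, 6}: listed pattern). Exact value: -\frac{204}{5}.

First insight: t_0 being -1, the parameter 5/2 appears in both the upper and lower lists and cancels.
Adjacent-term ratio: r(k) = -1 * (k-12) (k+6) / [(k+19) (k+1)] ; factor over Q: parameters, x = -1, and C = -1.


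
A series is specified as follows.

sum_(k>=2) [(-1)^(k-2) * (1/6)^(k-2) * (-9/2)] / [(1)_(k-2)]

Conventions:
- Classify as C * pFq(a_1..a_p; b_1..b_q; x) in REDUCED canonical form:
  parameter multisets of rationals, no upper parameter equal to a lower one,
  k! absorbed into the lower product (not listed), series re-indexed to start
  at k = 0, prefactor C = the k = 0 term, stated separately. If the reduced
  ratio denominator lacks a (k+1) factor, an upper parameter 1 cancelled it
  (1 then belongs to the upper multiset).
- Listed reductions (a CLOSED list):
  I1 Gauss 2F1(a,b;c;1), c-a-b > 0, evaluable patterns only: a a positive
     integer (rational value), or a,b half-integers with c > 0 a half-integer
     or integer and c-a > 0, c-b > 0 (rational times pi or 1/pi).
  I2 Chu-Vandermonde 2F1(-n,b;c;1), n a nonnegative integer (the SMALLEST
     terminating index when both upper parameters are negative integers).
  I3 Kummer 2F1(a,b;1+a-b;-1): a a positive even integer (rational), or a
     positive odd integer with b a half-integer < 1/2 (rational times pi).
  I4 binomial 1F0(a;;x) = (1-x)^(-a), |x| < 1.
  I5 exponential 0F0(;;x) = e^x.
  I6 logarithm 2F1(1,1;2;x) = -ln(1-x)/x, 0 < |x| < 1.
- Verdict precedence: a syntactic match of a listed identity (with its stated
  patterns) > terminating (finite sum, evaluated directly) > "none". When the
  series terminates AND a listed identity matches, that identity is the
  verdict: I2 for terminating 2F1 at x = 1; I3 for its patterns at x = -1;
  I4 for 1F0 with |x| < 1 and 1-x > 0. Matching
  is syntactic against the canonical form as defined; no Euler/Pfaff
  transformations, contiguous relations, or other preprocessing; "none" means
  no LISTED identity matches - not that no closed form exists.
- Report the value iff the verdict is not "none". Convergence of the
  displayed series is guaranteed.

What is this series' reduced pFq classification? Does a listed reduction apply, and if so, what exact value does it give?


Reduced: x = -1/6, 0F0, upper = {-}, lower = {-}, C = -9/2. Verdict: the I5 exponential reduction fires (the 0F0 exponential series at x = -1/6). Sum: (-9/2) * e^(-1/6).

Key step: from the first term -9/2: the (-1)^k factor (prefactor -9/2) folds into the argument's sign.
Adjacent-term ratio: r(k) = (-1/6) * 1 / [(k+1)] - poly over poly, x = (-1/6) from leading terms; C = -9/2 at k = 0.


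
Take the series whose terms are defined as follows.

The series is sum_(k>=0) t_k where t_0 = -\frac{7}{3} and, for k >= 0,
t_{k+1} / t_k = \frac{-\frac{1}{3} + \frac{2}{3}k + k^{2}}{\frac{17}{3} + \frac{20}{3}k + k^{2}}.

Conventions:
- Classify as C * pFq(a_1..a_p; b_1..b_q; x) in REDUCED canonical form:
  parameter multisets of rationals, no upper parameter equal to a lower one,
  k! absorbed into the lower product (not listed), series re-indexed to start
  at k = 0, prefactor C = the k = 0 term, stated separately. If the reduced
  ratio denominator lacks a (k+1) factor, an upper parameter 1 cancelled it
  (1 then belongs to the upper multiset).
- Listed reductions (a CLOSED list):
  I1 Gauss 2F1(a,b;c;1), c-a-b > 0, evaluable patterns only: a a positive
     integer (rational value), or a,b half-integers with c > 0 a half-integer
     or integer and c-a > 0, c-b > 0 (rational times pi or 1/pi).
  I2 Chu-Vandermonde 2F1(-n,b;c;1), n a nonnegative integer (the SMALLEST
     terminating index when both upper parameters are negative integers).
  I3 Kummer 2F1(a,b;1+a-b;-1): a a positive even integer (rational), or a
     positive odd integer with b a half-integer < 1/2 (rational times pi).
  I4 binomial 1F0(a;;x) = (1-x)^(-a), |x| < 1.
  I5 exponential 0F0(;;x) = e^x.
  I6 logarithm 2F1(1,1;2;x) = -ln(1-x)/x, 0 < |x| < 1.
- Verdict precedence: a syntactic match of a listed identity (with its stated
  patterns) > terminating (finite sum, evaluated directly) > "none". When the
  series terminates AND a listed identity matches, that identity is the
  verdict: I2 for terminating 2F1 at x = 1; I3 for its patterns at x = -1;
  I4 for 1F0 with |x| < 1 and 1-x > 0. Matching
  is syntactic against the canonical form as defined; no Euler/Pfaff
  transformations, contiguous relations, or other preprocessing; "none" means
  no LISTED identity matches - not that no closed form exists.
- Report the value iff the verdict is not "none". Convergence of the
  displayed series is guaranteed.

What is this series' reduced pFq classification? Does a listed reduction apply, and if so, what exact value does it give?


With C = -\frac{7}{3}: the canonical form is 2F1(-\frac{1}{3}, 1; \frac{17}{3}; 1). Verdict: the Gauss summation I1 fires (x = 1: the Gamma ratio telescopes since c-a-b = 5 > 0 and a = 1 in Z>0). Value: -\frac{98}{45}.

Key observation: from the first term -\frac{7}{3}: roots of the ratio polynomials (C = -7/3, x = 1) are the negated parameters.
Consecutive-term ratio: r(k) = 1 * (k-\frac{1}{3}) (k+1) / [(k+\frac{17}{3}) (k+1)] - rational in k. x = 1; t_0 = -\frac{7}{3}; negate the roots.


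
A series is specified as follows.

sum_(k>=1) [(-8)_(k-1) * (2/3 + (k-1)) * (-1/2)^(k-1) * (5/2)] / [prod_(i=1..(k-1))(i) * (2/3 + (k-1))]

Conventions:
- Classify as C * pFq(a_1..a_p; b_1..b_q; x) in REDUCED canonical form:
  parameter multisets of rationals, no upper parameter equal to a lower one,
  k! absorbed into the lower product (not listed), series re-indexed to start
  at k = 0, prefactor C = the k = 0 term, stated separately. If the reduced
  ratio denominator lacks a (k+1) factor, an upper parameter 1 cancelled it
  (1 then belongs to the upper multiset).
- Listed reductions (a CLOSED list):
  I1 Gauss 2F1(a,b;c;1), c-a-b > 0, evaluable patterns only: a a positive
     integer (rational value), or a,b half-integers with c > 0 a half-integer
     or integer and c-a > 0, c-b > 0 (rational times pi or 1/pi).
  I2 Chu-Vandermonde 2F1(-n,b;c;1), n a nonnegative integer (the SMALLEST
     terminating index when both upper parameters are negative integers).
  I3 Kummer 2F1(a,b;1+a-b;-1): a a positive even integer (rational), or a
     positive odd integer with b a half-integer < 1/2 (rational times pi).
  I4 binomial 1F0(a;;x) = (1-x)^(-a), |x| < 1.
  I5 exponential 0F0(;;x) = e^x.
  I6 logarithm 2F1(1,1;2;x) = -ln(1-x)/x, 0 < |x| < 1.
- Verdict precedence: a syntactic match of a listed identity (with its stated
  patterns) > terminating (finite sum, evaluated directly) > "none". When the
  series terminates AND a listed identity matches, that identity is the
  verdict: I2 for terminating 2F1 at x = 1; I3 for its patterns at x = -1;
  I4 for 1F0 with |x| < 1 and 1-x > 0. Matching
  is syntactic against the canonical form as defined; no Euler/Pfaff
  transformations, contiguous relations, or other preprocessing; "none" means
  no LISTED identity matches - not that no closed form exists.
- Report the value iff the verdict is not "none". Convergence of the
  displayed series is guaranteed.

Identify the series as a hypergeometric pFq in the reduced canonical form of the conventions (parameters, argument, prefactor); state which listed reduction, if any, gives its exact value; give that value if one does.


Reduced: x = -1/2, 1F0, upper = {-8}, lower = {-}, C = 5/2. Verdict: this is the binomial series (I4) (the 1F0 binomial series: exponent 8, x = -1/2). Sum: 32805/512.

Key step: t_0 = 5/2 here, and k + 2/3 divides numerator and denominator alike; C = 5/2, x = -1/2 after cancelling.
Ratio: r(k) = (-1/2) * (k-8) / [(k+1)] ; factor over Q: parameters, x = (-1/2), and C = 5/2.


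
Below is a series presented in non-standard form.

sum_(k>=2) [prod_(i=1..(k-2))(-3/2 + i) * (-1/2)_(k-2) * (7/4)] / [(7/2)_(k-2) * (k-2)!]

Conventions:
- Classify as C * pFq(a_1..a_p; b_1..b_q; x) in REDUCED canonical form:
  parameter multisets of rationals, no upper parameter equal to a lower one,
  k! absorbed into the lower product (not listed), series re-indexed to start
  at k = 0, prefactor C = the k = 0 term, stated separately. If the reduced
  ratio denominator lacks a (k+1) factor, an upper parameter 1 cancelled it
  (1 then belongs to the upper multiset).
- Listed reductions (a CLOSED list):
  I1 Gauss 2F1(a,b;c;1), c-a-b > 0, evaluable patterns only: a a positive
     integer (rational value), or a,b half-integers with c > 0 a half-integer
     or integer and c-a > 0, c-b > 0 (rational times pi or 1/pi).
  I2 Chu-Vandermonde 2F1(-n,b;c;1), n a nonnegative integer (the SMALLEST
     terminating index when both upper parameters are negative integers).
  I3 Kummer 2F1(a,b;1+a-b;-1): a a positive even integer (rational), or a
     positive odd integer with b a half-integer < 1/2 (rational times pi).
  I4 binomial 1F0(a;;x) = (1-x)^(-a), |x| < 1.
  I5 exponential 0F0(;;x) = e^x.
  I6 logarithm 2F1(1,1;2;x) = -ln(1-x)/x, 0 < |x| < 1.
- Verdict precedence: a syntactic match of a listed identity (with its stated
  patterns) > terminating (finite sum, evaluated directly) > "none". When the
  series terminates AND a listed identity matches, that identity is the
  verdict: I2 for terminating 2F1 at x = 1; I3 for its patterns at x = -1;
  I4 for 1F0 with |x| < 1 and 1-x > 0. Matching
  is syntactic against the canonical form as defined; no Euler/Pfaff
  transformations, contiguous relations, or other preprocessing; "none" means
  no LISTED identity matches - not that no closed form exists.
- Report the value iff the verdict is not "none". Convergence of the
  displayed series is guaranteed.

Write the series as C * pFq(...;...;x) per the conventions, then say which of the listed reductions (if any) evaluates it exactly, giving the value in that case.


This is 7/4 * 2F1(-1/2, -1/2; 7/2; 1) in reduced canonical form. Verdict: the half-integer Gauss pattern (I1) applies (x = 1; upper {-1/2, -1/2} half-integers, c = 7/2 in the evaluable pattern). Its exact value is (1225/2048) * pi.

Key step: t_0 = 7/4 here, and the running product (C = 7/4, x = 1) telescopes to a rising factorial.
Step ratio: r(k) = 1 * (k-1/2) (k-1/2) / [(k+7/2) (k+1)] - rational in k, leading ratio 1; with t_0 = 7/4, classification follows.


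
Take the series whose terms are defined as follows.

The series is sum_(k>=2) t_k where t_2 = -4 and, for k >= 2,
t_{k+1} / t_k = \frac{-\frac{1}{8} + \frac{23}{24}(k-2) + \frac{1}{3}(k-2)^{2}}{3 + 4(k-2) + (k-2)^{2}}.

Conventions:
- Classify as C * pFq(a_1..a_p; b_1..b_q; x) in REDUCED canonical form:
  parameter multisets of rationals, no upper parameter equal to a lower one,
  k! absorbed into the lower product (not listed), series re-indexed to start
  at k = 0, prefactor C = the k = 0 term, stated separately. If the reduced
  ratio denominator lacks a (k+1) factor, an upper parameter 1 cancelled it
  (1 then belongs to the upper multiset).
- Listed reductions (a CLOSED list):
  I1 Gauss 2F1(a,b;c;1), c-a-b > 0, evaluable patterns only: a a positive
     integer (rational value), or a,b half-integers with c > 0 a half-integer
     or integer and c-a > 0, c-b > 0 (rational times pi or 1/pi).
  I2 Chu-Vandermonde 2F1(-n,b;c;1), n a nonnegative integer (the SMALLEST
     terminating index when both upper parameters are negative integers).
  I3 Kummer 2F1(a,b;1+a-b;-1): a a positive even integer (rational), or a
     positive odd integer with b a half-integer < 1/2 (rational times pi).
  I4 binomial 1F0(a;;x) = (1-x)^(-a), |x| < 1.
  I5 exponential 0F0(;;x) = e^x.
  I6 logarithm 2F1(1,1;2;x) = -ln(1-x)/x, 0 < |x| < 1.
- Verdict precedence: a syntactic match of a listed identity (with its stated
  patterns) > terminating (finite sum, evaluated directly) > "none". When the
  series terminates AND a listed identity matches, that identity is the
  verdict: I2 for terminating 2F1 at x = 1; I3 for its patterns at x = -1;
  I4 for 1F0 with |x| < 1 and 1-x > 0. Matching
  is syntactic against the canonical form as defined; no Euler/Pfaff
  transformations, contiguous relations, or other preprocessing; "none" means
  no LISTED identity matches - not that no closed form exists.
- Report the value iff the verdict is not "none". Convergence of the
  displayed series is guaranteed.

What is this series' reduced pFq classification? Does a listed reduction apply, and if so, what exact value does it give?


The tell: t_0 being -4, the parameter 3 appears in both the upper and lower lists and cancels.
Ratio: r(k) = \frac{1}{3} * (k-\frac{1}{8}) / [(k+1)] ; factor over Q: parameters, x = \frac{1}{3}, and C = -4.

Canonical form: C = -4 times 1F0 with upper {-\frac{1}{8}}, lower {-}, x = \frac{1}{3}. Verdict (x = \frac{1}{3}): the I4 binomial reduction applies (the 1F0 binomial series: exponent 1/8, x = \frac{1}{3}). Value: \left(-4\right) \cdot \left(\frac{2}{3}\right)^{\frac{1}{8}}.


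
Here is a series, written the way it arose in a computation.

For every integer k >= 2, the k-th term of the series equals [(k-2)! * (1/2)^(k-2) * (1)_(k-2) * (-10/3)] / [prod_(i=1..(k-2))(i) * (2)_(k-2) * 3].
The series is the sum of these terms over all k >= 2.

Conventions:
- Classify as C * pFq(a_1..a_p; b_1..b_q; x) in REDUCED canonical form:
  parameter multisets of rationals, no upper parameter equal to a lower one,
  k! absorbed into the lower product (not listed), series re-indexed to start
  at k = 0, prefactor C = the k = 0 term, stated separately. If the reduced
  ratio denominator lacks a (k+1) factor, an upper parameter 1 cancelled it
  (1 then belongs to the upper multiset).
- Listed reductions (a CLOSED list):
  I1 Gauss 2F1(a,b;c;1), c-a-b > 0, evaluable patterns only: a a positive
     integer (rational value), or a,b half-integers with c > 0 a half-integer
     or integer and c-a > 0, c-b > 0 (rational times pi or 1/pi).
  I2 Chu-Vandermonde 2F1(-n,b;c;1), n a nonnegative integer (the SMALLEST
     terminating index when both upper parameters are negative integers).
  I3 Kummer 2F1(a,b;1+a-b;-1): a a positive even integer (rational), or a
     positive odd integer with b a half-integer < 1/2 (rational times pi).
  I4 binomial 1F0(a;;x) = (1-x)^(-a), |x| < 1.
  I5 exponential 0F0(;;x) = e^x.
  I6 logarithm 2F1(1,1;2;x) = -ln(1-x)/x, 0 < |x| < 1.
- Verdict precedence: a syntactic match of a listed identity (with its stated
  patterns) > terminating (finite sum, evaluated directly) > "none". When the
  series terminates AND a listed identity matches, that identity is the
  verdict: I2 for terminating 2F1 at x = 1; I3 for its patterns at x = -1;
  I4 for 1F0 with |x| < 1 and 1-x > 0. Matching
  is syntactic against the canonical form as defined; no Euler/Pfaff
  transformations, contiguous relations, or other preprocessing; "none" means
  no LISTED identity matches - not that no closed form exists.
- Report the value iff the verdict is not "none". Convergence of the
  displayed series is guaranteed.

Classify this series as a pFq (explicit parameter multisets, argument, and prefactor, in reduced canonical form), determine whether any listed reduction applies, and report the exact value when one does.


The series (x = 1/2) is 2F1: upper {1, 1}, lower {2}, prefactor -10/9. Verdict: the I6 logarithm reduction applies (the logarithm: parameters (1,1;2), x = 1/2). Value: (20/9) * ln(1/2).

Structural cue: t_0 being -10/9, the factorial ratio (C = -10/9, x = 1/2) (k+a-1)!/(a-1)! is a rising factorial (a)_k.
Step ratio: r(k) = (1/2) * (k+1) (k+1) / [(k+2) (k+1)] - poly over poly, x = (1/2) from leading terms; C = -10/9 at k = 0.


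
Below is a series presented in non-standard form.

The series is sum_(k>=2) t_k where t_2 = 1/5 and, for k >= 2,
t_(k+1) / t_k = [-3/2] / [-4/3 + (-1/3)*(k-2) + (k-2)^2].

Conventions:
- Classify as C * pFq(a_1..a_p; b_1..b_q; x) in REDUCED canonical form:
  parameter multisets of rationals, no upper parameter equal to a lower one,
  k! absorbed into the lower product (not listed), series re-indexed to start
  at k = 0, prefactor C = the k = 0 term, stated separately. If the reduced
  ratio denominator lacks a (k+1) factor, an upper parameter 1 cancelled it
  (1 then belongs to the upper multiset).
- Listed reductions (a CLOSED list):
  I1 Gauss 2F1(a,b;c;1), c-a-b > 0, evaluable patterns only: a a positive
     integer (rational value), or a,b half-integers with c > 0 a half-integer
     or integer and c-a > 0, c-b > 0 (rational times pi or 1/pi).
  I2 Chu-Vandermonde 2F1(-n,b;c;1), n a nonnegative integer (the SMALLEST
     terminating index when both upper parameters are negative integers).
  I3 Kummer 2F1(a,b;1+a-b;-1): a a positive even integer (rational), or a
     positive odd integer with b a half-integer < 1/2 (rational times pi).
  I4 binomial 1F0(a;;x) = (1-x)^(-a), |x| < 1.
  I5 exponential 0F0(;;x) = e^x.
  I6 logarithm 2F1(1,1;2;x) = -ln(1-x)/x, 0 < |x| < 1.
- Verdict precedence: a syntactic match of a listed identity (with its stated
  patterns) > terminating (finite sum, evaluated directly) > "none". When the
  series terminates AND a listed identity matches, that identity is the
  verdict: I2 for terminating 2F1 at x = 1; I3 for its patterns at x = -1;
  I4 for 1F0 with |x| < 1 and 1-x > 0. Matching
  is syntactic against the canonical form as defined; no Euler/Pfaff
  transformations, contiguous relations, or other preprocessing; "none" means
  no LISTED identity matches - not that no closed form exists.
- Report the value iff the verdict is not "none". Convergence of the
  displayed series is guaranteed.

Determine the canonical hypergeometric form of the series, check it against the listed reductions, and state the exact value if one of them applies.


This is 1/5 * 0F1(-; -4/3; -3/2) in reduced canonical form. Verdict: none. No listed pattern accepts 0F1(-; -4/3; -3/2).

First insight: from the first term 1/5: roots of the ratio polynomials (prefactor 1/5) are the negated parameters.
Adjacent-term ratio: r(k) = (-3/2) * 1 / [(k-4/3) (k+1)] - rational in k. x = (-3/2); t_0 = 1/5; negate the roots.


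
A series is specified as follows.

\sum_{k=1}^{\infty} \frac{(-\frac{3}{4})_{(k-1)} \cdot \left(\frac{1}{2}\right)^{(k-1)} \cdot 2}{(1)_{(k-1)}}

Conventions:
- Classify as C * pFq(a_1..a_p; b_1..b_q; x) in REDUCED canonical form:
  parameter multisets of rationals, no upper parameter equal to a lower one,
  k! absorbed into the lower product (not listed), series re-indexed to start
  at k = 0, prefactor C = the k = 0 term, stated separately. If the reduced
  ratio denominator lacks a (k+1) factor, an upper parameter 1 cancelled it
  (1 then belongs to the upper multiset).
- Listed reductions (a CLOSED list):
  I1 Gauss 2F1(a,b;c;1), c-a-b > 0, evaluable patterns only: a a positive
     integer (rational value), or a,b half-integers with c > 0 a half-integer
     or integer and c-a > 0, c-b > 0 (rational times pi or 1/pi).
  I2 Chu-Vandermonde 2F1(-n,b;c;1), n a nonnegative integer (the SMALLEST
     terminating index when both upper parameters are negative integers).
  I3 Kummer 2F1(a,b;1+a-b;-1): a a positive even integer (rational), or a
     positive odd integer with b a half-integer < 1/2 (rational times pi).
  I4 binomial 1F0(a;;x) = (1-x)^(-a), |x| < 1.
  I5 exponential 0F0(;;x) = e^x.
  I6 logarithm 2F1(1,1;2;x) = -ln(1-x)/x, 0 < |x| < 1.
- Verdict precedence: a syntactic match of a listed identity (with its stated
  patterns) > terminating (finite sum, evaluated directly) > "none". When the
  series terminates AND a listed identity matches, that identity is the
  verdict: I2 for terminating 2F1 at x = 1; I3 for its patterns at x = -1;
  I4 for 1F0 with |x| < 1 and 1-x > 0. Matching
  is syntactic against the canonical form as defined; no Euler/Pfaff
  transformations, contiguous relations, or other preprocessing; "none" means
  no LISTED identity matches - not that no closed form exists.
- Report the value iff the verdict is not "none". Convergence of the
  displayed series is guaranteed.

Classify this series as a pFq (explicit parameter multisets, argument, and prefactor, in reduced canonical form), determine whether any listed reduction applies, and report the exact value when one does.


This is 2 * 1F0(-\frac{3}{4}; -; \frac{1}{2}) in reduced canonical form. Verdict at x = \frac{1}{2}: binomial (I4) matches (the 1F0 binomial series: exponent 3/4, x = \frac{1}{2}). Value: 2 \cdot \left(\frac{1}{2}\right)^{\frac{3}{4}}.

Key observation: t_0 = 2 here, and (1)_k (C = 2, x = 1/2) is k! itself.
Consecutive-term ratio: r(k) = \frac{1}{2} * (k-\frac{3}{4}) / [(k+1)] ; factor over Q: parameters, x = \frac{1}{2}, and C = 2.


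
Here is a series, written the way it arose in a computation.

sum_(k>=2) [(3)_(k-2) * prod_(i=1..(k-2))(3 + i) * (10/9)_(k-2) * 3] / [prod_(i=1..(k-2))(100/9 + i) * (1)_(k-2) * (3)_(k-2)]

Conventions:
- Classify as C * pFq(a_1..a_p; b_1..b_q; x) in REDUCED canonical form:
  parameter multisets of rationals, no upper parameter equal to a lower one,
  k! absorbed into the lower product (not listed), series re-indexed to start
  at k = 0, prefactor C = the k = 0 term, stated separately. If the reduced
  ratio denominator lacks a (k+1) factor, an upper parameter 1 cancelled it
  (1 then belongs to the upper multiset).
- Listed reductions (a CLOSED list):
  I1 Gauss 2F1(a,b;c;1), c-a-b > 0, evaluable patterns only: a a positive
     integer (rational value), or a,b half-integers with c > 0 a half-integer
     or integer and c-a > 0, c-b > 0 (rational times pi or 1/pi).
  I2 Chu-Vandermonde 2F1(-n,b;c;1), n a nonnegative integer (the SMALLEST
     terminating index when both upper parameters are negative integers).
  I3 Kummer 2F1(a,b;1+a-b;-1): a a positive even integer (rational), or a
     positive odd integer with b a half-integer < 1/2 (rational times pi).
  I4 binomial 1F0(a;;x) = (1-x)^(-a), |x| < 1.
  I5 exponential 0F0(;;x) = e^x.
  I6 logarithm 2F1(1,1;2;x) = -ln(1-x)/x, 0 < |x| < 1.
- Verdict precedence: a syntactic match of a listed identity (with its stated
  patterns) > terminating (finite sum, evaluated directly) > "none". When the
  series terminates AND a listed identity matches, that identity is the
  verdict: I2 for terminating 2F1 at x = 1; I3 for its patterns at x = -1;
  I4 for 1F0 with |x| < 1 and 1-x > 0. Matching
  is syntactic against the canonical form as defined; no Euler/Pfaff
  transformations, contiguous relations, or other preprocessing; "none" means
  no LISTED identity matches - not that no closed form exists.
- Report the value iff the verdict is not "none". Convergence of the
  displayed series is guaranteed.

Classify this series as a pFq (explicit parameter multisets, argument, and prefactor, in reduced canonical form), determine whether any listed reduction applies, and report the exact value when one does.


x = 1 here; the reduced form reads 2F1, upper {10/9, 4}, lower {109/9}, C = 3. Verdict: Gauss's theorem (I1) applies (x = 1: the Gamma ratio telescopes since c-a-b = 7 > 0 and a = 4 in Z>0). Its exact value is 194545/39366.

First insight: t_0 being 3, the running product (C = 3) telescopes to a rising factorial.
Consecutive-term ratio: r(k) = 1 * (k+10/9) (k+4) / [(k+109/9) (k+1)] ; factor over Q: parameters, x = 1, and C = 3.


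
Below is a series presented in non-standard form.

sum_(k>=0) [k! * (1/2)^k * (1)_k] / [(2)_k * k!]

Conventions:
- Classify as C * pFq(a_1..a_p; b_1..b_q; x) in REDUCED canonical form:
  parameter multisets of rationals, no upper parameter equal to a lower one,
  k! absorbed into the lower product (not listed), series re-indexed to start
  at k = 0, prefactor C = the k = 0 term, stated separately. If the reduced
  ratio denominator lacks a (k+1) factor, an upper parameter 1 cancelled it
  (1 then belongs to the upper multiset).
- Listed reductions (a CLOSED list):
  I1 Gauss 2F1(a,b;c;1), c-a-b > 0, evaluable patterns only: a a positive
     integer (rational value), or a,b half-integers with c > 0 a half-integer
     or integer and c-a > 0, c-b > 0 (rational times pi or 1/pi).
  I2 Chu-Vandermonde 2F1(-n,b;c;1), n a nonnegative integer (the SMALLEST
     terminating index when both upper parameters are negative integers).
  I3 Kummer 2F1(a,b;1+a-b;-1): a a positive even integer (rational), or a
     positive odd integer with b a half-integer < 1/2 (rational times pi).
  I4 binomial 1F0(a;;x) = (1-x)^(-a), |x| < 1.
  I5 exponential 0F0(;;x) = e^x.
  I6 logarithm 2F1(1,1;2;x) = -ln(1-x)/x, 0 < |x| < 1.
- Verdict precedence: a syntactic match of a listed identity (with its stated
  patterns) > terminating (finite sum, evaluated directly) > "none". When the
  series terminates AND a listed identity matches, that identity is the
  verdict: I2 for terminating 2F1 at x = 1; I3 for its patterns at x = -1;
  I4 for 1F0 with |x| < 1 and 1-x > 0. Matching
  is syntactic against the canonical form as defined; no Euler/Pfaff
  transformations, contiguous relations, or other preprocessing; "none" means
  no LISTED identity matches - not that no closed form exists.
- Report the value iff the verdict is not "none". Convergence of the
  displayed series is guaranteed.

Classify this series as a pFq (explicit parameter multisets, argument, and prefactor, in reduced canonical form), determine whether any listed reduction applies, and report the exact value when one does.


x = 1/2 here; the reduced form reads 2F1, upper {1, 1}, lower {2}, C = 1. Verdict: this is the I6 logarithm reduction (the logarithm: parameters (1,1;2), x = 1/2). Exact value: (-2) * ln(1/2).

First insight: t_0 being 1, the factorial ratio (C = 1) (k+a-1)!/(a-1)! is a rising factorial (a)_k.
Adjacent-term ratio: r(k) = (1/2) * (k+1) (k+1) / [(k+2) (k+1)] - rational in k, leading ratio (1/2); with t_0 = 1, classification follows.


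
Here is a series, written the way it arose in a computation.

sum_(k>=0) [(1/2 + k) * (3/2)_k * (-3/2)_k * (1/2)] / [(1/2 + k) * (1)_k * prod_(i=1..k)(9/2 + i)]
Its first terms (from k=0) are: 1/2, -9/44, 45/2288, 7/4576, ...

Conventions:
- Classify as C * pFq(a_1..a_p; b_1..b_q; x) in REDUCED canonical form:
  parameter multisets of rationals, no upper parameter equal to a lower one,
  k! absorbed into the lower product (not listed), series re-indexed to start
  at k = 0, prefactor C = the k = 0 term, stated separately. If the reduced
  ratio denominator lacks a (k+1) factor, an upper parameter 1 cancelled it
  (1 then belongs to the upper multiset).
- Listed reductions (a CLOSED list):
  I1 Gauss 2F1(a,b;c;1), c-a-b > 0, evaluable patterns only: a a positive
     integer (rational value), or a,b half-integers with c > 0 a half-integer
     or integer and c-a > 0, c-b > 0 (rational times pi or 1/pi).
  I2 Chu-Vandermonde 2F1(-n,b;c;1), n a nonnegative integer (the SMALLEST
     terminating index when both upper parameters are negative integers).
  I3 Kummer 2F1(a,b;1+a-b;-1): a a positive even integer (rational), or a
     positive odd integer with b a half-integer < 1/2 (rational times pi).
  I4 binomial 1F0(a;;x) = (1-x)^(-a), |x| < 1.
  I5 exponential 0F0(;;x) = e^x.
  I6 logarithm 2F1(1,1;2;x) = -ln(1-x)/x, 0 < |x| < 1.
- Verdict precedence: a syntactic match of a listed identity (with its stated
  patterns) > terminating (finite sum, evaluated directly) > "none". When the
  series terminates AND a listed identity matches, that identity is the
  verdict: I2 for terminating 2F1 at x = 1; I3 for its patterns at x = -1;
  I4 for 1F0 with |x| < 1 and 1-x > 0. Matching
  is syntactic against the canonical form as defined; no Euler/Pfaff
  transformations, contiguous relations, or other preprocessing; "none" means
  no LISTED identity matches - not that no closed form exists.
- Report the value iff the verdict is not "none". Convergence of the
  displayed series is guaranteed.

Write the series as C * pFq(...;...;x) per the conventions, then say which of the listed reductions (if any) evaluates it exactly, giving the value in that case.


Structural cue: t_0 = 1/2 here, and the lower running product (C = 1/2) is a rising factorial.
Adjacent-term ratio: r(k) = 1 * (k-3/2) (k+3/2) / [(k+11/2) (k+1)] - poly over poly, x = 1 from leading terms; C = 1/2 at k = 0.

Prefactor 1/2, argument 1: 2F1 with upper {-3/2, 3/2} over lower {11/2}. Verdict: this is Gauss (I1, half-integer pattern) (x = 1; upper {-3/2, 3/2} half-integers, c = 11/2 in the evaluable pattern). Value: (6615/65536) * pi.


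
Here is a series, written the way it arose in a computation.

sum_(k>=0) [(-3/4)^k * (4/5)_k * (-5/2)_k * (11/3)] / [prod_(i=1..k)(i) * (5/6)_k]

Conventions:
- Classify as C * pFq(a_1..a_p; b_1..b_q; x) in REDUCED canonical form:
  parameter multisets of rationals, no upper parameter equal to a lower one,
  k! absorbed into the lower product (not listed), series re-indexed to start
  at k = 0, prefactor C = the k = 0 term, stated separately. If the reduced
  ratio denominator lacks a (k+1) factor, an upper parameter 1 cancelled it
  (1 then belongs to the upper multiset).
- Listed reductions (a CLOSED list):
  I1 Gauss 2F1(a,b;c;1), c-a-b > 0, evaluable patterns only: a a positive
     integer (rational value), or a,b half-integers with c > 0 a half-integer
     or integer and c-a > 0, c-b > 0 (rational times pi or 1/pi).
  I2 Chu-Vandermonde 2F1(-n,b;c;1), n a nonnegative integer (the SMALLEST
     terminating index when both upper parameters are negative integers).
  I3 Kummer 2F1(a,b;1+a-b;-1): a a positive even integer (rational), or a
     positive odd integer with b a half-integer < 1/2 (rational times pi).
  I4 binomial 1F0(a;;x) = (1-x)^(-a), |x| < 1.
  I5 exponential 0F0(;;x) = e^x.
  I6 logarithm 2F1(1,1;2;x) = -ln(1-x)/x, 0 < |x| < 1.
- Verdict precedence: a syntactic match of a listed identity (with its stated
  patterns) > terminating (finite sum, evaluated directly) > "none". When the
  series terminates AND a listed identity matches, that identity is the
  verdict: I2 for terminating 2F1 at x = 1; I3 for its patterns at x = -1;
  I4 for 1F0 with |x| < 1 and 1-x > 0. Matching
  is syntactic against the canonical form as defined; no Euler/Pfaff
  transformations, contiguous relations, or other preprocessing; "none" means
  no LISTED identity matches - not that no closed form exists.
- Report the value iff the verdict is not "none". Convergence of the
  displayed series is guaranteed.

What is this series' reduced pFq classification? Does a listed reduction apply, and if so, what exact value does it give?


The series (x = -3/4) is 2F1: upper {-5/2, 4/5}, lower {5/6}, prefactor 11/3. Verdict: none. No listed pattern accepts 2F1(-5/2, 4/5; 5/6; -3/4).

First insight: x = (-3/4) and the product of the first k integers (C = 11/3, x = -3/4) is k!.
Consecutive-term ratio: r(k) = (-3/4) * (k-5/2) (k+4/5) / [(k+5/6) (k+1)] - rational; roots negated = parameters, x = (-3/4), C = 11/3.
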